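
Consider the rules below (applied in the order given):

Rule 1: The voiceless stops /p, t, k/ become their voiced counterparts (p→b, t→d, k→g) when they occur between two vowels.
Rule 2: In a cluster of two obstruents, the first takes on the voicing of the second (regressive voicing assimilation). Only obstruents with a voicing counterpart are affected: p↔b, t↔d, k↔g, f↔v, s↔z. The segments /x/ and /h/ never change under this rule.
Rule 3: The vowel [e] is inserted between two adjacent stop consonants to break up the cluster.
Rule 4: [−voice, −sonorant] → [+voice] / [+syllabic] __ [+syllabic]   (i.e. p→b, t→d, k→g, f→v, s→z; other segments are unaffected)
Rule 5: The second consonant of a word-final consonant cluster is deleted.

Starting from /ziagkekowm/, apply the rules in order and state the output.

Rule 1 (intervocalic voicing): /k/ is a voiceless stop between vowels /e/ and /o/, so it voices to [g]. /ziagkekowm/ → ziagkegowm.
Rule 2 (regressive voicing assimilation): /g/ precedes the voiceless obstruent /k/, so it devoices to [k] by assimilation. /ziagkegowm/ → ziakkegowm.
Rule 3 (stop-cluster e-epenthesis): /k/ and /k/ form a stop–stop cluster, so [e] is inserted between them. /ziakkegowm/ → ziakekegowm.
Rule 4 (intervocalic voicing): /k/ is a voiceless obstruent between vowels /a/ and /e/, so it voices to [g]. /k/ is a voiceless obstruent between vowels /e/ and /e/, so it voices to [g]. /ziakekegowm/ → ziagegegowm.
Rule 5 (final cluster simplification): /m/ is the second consonant of a word-final cluster /wm/, so it deletes. /ziagegegowm/ → ziagegegow.

ziagegegow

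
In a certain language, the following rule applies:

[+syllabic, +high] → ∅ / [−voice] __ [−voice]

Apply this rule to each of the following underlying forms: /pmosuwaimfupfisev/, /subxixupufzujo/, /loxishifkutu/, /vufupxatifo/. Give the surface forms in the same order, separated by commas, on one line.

/pmosuwaimfupfisev/: /u/ is a high vowel flanked by voiceless consonants /f/ and /p/, so it deletes. /i/ is a high vowel flanked by voiceless consonants /f/ and /s/, so it deletes. → [pmosuwaimfpfsev].
/subxixupufzujo/: /i/ is a high vowel flanked by voiceless consonants /x/ and /x/, so it deletes. /u/ is a high vowel flanked by voiceless consonants /x/ and /p/, so it deletes. /u/ is a high vowel flanked by voiceless consonants /p/ and /f/, so it deletes. → [subxxpfzujo].
/loxishifkutu/: /i/ is a high vowel flanked by voiceless consonants /x/ and /s/, so it deletes. /i/ is a high vowel flanked by voiceless consonants /h/ and /f/, so it deletes. /u/ is a high vowel flanked by voiceless consonants /k/ and /t/, so it deletes. → [loxshfktu].
/vufupxatifo/: /u/ is a high vowel flanked by voiceless consonants /f/ and /p/, so it deletes. /i/ is a high vowel flanked by voiceless consonants /t/ and /f/, so it deletes. → [vufpxatfo].

pmosuwaimfpfsev, subxxpfzujo, loxshfktu, vufpxatfo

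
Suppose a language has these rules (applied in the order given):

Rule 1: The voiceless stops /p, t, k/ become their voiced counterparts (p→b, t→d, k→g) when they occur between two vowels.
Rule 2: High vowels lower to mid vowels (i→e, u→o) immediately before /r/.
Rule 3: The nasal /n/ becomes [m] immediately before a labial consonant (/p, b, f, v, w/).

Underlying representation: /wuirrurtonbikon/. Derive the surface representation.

Rule 1 (intervocalic voicing): /k/ is a voiceless stop between vowels /i/ and /o/, so it voices to [g]. /wuirrurtonbikon/ → wuirrurtonbigon.
Rule 2 (pre-rhotic lowering): /i/ is a high vowel immediately before /r/, so it lowers to [e]. /u/ is a high vowel immediately before /r/, so it lowers to [o]. /wuirrurtonbigon/ → wuerrortonbigon.
Rule 3 (nasal place assimilation): /n/ precedes the labial consonant /b/, so it assimilates in place to [m]. /wuerrortonbigon/ → wuerrortombigon.

wuerrortombigon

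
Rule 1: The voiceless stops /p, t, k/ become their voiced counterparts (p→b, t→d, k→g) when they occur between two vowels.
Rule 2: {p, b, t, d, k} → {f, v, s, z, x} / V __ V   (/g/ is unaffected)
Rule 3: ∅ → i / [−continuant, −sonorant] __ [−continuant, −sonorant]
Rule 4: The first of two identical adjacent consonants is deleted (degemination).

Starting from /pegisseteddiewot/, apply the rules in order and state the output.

pegisezedidiewot

Rule 1 (intervocalic voicing): /t/ is a voiceless stop between vowels /e/ and /e/, so it voices to [d]. /pegisseteddiewot/ → pegissededdiewot.
Rule 2 (intervocalic spirantization): /d/ is a stop between vowels /e/ and /e/, so it spirantizes to the fricative [z]. /pegissededdiewot/ → pegissezeddiewot.
Rule 3 (stop-cluster i-epenthesis): /d/ and /d/ form a stop–stop cluster, so [i] is inserted between them. /pegissezeddiewot/ → pegissezedidiewot.
Rule 4 (degemination): /ss/ is a geminate; the first /s/ deletes. /pegissezedidiewot/ → pegisezedidiewot.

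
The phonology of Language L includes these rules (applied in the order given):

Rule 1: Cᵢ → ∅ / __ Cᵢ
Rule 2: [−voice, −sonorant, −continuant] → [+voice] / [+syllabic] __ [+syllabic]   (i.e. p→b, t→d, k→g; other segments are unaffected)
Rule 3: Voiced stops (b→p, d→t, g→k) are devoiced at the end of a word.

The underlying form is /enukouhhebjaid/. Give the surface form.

Rule 1 (degemination): /hh/ is a geminate; the first /h/ deletes. /enukouhhebjaid/ → enukouhebjaid.
Rule 2 (intervocalic voicing): /k/ is a voiceless stop between vowels /u/ and /o/, so it voices to [g]. /enukouhebjaid/ → enugouhebjaid.
Rule 3 (final devoicing): /d/ is a voiced stop in word-final position, so it devoices to [t]. /enugouhebjaid/ → enugouhebjait.

enugouhebjait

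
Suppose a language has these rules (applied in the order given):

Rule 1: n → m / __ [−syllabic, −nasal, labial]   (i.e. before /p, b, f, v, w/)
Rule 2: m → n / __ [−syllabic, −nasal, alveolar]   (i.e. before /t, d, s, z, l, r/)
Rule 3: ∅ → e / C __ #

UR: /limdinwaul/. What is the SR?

Rule 1 (nasal place assimilation): /n/ precedes the labial consonant /w/, so it assimilates in place to [m]. /limdinwaul/ → limdimwaul.
Rule 2 (nasal place assimilation): /m/ precedes the alveolar consonant /d/, so it assimilates in place to [n]. /limdimwaul/ → lindimwaul.
Rule 3 (final e-epenthesis): the form ends in the consonant /l/, so [e] is inserted word-finally. /lindimwaul/ → lindimwaule.

lindimwaule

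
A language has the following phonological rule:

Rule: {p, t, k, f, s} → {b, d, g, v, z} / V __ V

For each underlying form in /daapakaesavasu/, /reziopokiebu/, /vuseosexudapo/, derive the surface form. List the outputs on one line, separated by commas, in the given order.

/daapakaesavasu/: /p/ is a voiceless obstruent between vowels /a/ and /a/, so it voices to [b]. /k/ is a voiceless obstruent between vowels /a/ and /a/, so it voices to [g]. /s/ is a voiceless obstruent between vowels /e/ and /a/, so it voices to [z]. /s/ is a voiceless obstruent between vowels /a/ and /u/, so it voices to [z]. → [daabagaezavazu].
/reziopokiebu/: /p/ is a voiceless obstruent between vowels /o/ and /o/, so it voices to [b]. /k/ is a voiceless obstruent between vowels /o/ and /i/, so it voices to [g]. → [reziobogiebu].
/vuseosexudapo/: /s/ is a voiceless obstruent between vowels /u/ and /e/, so it voices to [z]. /s/ is a voiceless obstruent between vowels /o/ and /e/, so it voices to [z]. /p/ is a voiceless obstruent between vowels /a/ and /o/, so it voices to [b]. → [vuzeozexudabo].

daabagaezavazu, reziobogiebu, vuzeozexudabo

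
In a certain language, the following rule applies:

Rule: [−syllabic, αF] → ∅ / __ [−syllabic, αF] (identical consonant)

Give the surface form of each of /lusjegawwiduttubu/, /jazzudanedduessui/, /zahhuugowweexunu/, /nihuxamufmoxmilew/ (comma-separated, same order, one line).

/lusjegawwiduttubu/: /ww/ is a geminate; the first /w/ deletes. /tt/ is a geminate; the first /t/ deletes. → [lusjegawidutubu].
/jazzudanedduessui/: /zz/ is a geminate; the first /z/ deletes. /dd/ is a geminate; the first /d/ deletes. /ss/ is a geminate; the first /s/ deletes. → [jazudaneduesui].
/zahhuugowweexunu/: /hh/ is a geminate; the first /h/ deletes. /ww/ is a geminate; the first /w/ deletes. → [zahuugoweexunu].
/nihuxamufmoxmilew/: the rule's environment is not met; surfaces unchanged as [nihuxamufmoxmilew].

lusjegawidutubu, jazudaneduesui, zahuugoweexunu, nihuxamufmoxmilew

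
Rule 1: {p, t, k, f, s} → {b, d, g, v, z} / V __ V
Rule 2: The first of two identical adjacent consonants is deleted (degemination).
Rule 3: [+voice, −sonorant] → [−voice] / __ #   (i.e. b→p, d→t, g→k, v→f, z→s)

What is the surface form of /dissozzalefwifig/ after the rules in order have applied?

Rule 1 (intervocalic voicing): /f/ is a voiceless obstruent between vowels /i/ and /i/, so it voices to [v]. /dissozzalefwifig/ → dissozzalefwivig.
Rule 2 (degemination): /ss/ is a geminate; the first /s/ deletes. /zz/ is a geminate; the first /z/ deletes. /dissozzalefwivig/ → disozalefwivig.
Rule 3 (final devoicing): /g/ is a voiced obstruent in word-final position, so it devoices to [k]. /disozalefwivig/ → disozalefwivik.

disozalefwivik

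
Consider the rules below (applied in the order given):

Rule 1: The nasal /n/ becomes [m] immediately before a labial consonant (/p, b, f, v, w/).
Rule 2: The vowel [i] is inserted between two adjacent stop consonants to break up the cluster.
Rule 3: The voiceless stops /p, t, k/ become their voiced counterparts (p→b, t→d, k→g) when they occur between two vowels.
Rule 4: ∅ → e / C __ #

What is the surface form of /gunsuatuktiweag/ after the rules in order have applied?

gunsuadugidiweage

Rule 1 (nasal place assimilation): no segment meets the environment; /gunsuatuktiweag/ is unchanged.
Rule 2 (stop-cluster i-epenthesis): /k/ and /t/ form a stop–stop cluster, so [i] is inserted between them. /gunsuatuktiweag/ → gunsuatukitiweag.
Rule 3 (intervocalic voicing): /t/ is a voiceless stop between vowels /a/ and /u/, so it voices to [d]. /k/ is a voiceless stop between vowels /u/ and /i/, so it voices to [g]. /t/ is a voiceless stop between vowels /i/ and /i/, so it voices to [d]. /gunsuatukitiweag/ → gunsuadugidiweag.
Rule 4 (final e-epenthesis): the form ends in the consonant /g/, so [e] is inserted word-finally. /gunsuadugidiweag/ → gunsuadugidiweage.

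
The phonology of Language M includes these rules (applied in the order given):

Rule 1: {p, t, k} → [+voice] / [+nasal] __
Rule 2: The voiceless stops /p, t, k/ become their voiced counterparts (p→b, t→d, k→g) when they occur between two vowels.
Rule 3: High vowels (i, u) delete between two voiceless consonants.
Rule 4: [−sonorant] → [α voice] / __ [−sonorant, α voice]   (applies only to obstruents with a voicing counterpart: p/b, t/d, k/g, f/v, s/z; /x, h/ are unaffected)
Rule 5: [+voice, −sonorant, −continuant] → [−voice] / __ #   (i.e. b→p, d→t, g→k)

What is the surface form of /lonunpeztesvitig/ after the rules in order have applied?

Rule 1 (post-nasal voicing): /p/ is a voiceless stop immediately after the nasal /n/, so it voices to [b]. /lonunpeztesvitig/ → lonunbeztesvitig.
Rule 2 (intervocalic voicing): /t/ is a voiceless stop between vowels /i/ and /i/, so it voices to [d]. /lonunbeztesvitig/ → lonunbeztesvidig.
Rule 3 (high vowel syncope): no segment meets the environment; /lonunbeztesvidig/ is unchanged.
Rule 4 (regressive voicing assimilation): /z/ precedes the voiceless obstruent /t/, so it devoices to [s] by assimilation. /s/ precedes the voiced obstruent /v/, so it voices to [z] by assimilation. /lonunbeztesvidig/ → lonunbestezvidig.
Rule 5 (final devoicing): /g/ is a voiced stop in word-final position, so it devoices to [k]. /lonunbestezvidig/ → lonunbestezvidik.

lonunbestezvidik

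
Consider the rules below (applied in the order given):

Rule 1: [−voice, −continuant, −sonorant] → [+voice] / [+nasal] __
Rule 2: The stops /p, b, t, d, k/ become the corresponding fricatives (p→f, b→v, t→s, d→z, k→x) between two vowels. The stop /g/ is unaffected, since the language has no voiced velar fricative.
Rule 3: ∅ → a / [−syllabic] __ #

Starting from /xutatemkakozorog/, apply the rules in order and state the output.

Rule 1 (post-nasal voicing): /k/ is a voiceless stop immediately after the nasal /m/, so it voices to [g]. /xutatemkakozorog/ → xutatemgakozorog.
Rule 2 (intervocalic spirantization): /t/ is a stop between vowels /u/ and /a/, so it spirantizes to the fricative [s]. /t/ is a stop between vowels /a/ and /e/, so it spirantizes to the fricative [s]. /k/ is a stop between vowels /a/ and /o/, so it spirantizes to the fricative [x]. /xutatemgakozorog/ → xusasemgaxozorog.
Rule 3 (final a-epenthesis): the form ends in the consonant /g/, so [a] is inserted word-finally. /xusasemgaxozorog/ → xusasemgaxozoroga.

xusasemgaxozoroga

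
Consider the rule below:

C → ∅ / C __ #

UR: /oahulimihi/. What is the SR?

oahulimihi

No segment of /oahulimihi/ meets the structural description of the rule, so the form surfaces unchanged.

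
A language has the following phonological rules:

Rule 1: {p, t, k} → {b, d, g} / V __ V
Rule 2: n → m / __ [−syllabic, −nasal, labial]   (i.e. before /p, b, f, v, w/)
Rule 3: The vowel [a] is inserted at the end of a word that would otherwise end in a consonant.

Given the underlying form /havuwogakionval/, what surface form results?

havuwogagiomvala

Rule 1 (intervocalic voicing): /k/ is a voiceless stop between vowels /a/ and /i/, so it voices to [g]. /havuwogakionval/ → havuwogagionval.
Rule 2 (nasal place assimilation): /n/ precedes the labial consonant /v/, so it assimilates in place to [m]. /havuwogagionval/ → havuwogagiomval.
Rule 3 (final a-epenthesis): the form ends in the consonant /l/, so [a] is inserted word-finally. /havuwogagiomval/ → havuwogagiomvala.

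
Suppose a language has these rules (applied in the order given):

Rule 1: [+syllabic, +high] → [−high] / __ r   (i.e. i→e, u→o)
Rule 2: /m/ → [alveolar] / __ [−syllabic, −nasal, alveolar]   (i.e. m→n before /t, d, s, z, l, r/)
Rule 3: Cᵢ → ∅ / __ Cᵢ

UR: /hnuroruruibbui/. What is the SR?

hnorororuibui

Rule 1 (pre-rhotic lowering): /u/ is a high vowel immediately before /r/, so it lowers to [o]. /u/ is a high vowel immediately before /r/, so it lowers to [o]. /hnuroruruibbui/ → hnorororuibbui.
Rule 2 (nasal place assimilation): no segment meets the environment; /hnorororuibbui/ is unchanged.
Rule 3 (degemination): /bb/ is a geminate; the first /b/ deletes. /hnorororuibbui/ → hnorororuibui.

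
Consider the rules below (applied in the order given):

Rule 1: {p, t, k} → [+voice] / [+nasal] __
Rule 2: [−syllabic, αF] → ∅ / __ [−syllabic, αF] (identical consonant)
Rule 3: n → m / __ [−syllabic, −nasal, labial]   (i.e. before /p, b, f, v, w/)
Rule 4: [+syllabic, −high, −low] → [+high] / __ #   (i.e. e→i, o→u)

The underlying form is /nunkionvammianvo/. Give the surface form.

Rule 1 (post-nasal voicing): /k/ is a voiceless stop immediately after the nasal /n/, so it voices to [g]. /nunkionvammianvo/ → nungionvammianvo.
Rule 2 (degemination): /mm/ is a geminate; the first /m/ deletes. /nungionvammianvo/ → nungionvamianvo.
Rule 3 (nasal place assimilation): /n/ precedes the labial consonant /v/, so it assimilates in place to [m]. /n/ precedes the labial consonant /v/, so it assimilates in place to [m]. /nungionvamianvo/ → nungiomvamiamvo.
Rule 4 (final vowel raising): /o/ is a mid vowel in word-final position, so it raises to [u]. /nungiomvamiamvo/ → nungiomvamiamvu.

nungiomvamiamvu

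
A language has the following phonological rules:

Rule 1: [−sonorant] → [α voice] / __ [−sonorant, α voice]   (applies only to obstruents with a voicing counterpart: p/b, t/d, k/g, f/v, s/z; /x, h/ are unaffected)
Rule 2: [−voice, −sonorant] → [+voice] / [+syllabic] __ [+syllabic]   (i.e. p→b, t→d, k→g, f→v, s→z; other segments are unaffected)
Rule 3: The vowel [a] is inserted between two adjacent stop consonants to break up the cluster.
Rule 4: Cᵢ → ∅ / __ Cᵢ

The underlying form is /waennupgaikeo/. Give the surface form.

Rule 1 (regressive voicing assimilation): /p/ precedes the voiced obstruent /g/, so it voices to [b] by assimilation. /waennupgaikeo/ → waennubgaikeo.
Rule 2 (intervocalic voicing): /k/ is a voiceless obstruent between vowels /i/ and /e/, so it voices to [g]. /waennubgaikeo/ → waennubgaigeo.
Rule 3 (stop-cluster a-epenthesis): /b/ and /g/ form a stop–stop cluster, so [a] is inserted between them. /waennubgaigeo/ → waennubagaigeo.
Rule 4 (degemination): /nn/ is a geminate; the first /n/ deletes. /waennubagaigeo/ → waenubagaigeo.

waenubagaigeo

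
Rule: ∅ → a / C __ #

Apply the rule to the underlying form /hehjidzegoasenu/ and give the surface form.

No segment of /hehjidzegoasenu/ meets the structural description of the rule, so the form surfaces unchanged.

hehjidzegoasenu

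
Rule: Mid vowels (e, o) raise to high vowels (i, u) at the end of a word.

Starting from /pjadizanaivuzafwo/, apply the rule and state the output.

pjadizanaivuzafwu

/o/ is a mid vowel in word-final position, so it raises to [u].
Surface form: [pjadizanaivuzafwu].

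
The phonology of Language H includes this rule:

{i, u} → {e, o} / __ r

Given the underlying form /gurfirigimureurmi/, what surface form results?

/u/ is a high vowel immediately before /r/, so it lowers to [o].
/i/ is a high vowel immediately before /r/, so it lowers to [e].
/u/ is a high vowel immediately before /r/, so it lowers to [o].
/u/ is a high vowel immediately before /r/, so it lowers to [o].
The other instances of /i/ do not occur in the required environment and remain unchanged.
Surface form: [gorferigimoreormi].

gorferigimoreormi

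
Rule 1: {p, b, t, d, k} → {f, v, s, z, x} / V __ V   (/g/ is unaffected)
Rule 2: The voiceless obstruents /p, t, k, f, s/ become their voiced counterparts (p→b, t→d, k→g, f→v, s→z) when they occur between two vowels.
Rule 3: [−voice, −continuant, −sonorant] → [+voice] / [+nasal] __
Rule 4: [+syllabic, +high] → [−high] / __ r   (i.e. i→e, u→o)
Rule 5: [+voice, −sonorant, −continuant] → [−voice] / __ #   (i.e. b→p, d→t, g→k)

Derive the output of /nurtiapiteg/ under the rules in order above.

Rule 1 (intervocalic spirantization): /p/ is a stop between vowels /a/ and /i/, so it spirantizes to the fricative [f]. /t/ is a stop between vowels /i/ and /e/, so it spirantizes to the fricative [s]. /nurtiapiteg/ → nurtiafiseg.
Rule 2 (intervocalic voicing): /f/ is a voiceless obstruent between vowels /a/ and /i/, so it voices to [v]. /s/ is a voiceless obstruent between vowels /i/ and /e/, so it voices to [z]. /nurtiafiseg/ → nurtiavizeg.
Rule 3 (post-nasal voicing): no segment meets the environment; /nurtiavizeg/ is unchanged.
Rule 4 (pre-rhotic lowering): /u/ is a high vowel immediately before /r/, so it lowers to [o]. /nurtiavizeg/ → nortiavizeg.
Rule 5 (final devoicing): /g/ is a voiced stop in word-final position, so it devoices to [k]. /nortiavizeg/ → nortiavizek.

nortiavizek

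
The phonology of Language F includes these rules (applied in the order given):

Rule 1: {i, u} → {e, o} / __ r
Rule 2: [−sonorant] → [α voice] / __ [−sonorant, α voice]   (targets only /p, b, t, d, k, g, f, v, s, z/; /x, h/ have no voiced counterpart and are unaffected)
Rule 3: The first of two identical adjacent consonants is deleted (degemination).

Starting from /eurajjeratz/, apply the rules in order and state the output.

Rule 1 (pre-rhotic lowering): /u/ is a high vowel immediately before /r/, so it lowers to [o]. /eurajjeratz/ → eorajjeratz.
Rule 2 (regressive voicing assimilation): /t/ precedes the voiced obstruent /z/, so it voices to [d] by assimilation. /eorajjeratz/ → eorajjeradz.
Rule 3 (degemination): /jj/ is a geminate; the first /j/ deletes. /eorajjeradz/ → eorajeradz.

eorajeradz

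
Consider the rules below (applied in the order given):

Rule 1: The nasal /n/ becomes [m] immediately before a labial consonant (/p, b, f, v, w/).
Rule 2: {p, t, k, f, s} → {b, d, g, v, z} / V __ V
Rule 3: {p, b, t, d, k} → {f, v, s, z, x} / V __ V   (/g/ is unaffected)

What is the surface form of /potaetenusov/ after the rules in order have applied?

Rule 1 (nasal place assimilation): no segment meets the environment; /potaetenusov/ is unchanged.
Rule 2 (intervocalic voicing): /t/ is a voiceless obstruent between vowels /o/ and /a/, so it voices to [d]. /t/ is a voiceless obstruent between vowels /e/ and /e/, so it voices to [d]. /s/ is a voiceless obstruent between vowels /u/ and /o/, so it voices to [z]. /potaetenusov/ → podaedenuzov.
Rule 3 (intervocalic spirantization): /d/ is a stop between vowels /o/ and /a/, so it spirantizes to the fricative [z]. /d/ is a stop between vowels /e/ and /e/, so it spirantizes to the fricative [z]. /podaedenuzov/ → pozaezenuzov.

pozaezenuzov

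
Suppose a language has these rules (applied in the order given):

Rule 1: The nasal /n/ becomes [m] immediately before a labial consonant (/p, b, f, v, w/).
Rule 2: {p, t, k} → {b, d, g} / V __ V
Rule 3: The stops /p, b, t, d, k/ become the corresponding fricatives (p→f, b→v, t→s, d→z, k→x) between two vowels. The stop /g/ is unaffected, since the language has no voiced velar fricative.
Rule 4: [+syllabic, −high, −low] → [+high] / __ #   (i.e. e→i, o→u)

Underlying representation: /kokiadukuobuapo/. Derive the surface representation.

Rule 1 (nasal place assimilation): no segment meets the environment; /kokiadukuobuapo/ is unchanged.
Rule 2 (intervocalic voicing): /k/ is a voiceless stop between vowels /o/ and /i/, so it voices to [g]. /k/ is a voiceless stop between vowels /u/ and /u/, so it voices to [g]. /p/ is a voiceless stop between vowels /a/ and /o/, so it voices to [b]. /kokiadukuobuapo/ → kogiaduguobuabo.
Rule 3 (intervocalic spirantization): /d/ is a stop between vowels /a/ and /u/, so it spirantizes to the fricative [z]. /b/ is a stop between vowels /o/ and /u/, so it spirantizes to the fricative [v]. /b/ is a stop between vowels /a/ and /o/, so it spirantizes to the fricative [v]. /kogiaduguobuabo/ → kogiazuguovuavo.
Rule 4 (final vowel raising): /o/ is a mid vowel in word-final position, so it raises to [u]. /kogiazuguovuavo/ → kogiazuguovuavu.

kogiazuguovuavu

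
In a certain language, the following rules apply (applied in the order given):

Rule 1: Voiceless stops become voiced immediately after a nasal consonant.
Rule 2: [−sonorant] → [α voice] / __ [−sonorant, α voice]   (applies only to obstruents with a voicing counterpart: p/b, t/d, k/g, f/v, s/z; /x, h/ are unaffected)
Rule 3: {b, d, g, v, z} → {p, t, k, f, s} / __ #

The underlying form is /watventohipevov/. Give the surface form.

wadvendohipevof

Rule 1 (post-nasal voicing): /t/ is a voiceless stop immediately after the nasal /n/, so it voices to [d]. /watventohipevov/ → watvendohipevov.
Rule 2 (regressive voicing assimilation): /t/ precedes the voiced obstruent /v/, so it voices to [d] by assimilation. /watvendohipevov/ → wadvendohipevov.
Rule 3 (final devoicing): /v/ is a voiced obstruent in word-final position, so it devoices to [f]. /wadvendohipevov/ → wadvendohipevof.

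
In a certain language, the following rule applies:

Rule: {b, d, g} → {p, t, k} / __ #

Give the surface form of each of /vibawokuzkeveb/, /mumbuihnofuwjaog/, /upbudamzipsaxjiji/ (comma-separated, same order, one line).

/vibawokuzkeveb/: /b/ is a voiced stop in word-final position, so it devoices to [p]. → [vibawokuzkevep].
/mumbuihnofuwjaog/: /g/ is a voiced stop in word-final position, so it devoices to [k]. → [mumbuihnofuwjaok].
/upbudamzipsaxjiji/: the rule's environment is not met; surfaces unchanged as [upbudamzipsaxjiji].

vibawokuzkevep, mumbuihnofuwjaok, upbudamzipsaxjiji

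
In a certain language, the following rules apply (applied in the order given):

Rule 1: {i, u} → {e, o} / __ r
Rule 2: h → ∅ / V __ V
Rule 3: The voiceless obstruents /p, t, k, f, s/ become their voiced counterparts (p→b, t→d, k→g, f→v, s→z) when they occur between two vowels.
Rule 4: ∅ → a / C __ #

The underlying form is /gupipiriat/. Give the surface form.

gubiberiata

Rule 1 (pre-rhotic lowering): /i/ is a high vowel immediately before /r/, so it lowers to [e]. /gupipiriat/ → gupiperiat.
Rule 2 (intervocalic h-deletion): no segment meets the environment; /gupiperiat/ is unchanged.
Rule 3 (intervocalic voicing): /p/ is a voiceless obstruent between vowels /u/ and /i/, so it voices to [b]. /p/ is a voiceless obstruent between vowels /i/ and /e/, so it voices to [b]. /gupiperiat/ → gubiberiat.
Rule 4 (final a-epenthesis): the form ends in the consonant /t/, so [a] is inserted word-finally. /gubiberiat/ → gubiberiata.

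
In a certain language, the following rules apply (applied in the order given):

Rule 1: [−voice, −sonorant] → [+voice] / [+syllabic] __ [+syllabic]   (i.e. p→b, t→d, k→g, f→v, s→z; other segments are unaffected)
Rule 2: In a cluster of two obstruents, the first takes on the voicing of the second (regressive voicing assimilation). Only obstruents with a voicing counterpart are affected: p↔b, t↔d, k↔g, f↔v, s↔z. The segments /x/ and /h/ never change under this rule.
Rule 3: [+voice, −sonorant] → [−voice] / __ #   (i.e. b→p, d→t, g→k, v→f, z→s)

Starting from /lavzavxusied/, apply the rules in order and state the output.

lavzafxuziet

Rule 1 (intervocalic voicing): /s/ is a voiceless obstruent between vowels /u/ and /i/, so it voices to [z]. /lavzavxusied/ → lavzavxuzied.
Rule 2 (regressive voicing assimilation): /v/ precedes the voiceless obstruent /x/, so it devoices to [f] by assimilation. /lavzavxuzied/ → lavzafxuzied.
Rule 3 (final devoicing): /d/ is a voiced obstruent in word-final position, so it devoices to [t]. /lavzafxuzied/ → lavzafxuziet.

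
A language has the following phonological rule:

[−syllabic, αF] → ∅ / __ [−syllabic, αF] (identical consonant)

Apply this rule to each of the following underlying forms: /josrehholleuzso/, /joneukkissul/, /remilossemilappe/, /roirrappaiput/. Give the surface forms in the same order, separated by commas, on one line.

josreholeuzso, joneukisul, remilosemilape, roirapaiput

/josrehholleuzso/: /hh/ is a geminate; the first /h/ deletes. /ll/ is a geminate; the first /l/ deletes. → [josreholeuzso].
/joneukkissul/: /kk/ is a geminate; the first /k/ deletes. /ss/ is a geminate; the first /s/ deletes. → [joneukisul].
/remilossemilappe/: /ss/ is a geminate; the first /s/ deletes. /pp/ is a geminate; the first /p/ deletes. → [remilosemilape].
/roirrappaiput/: /rr/ is a geminate; the first /r/ deletes. /pp/ is a geminate; the first /p/ deletes. → [roirapaiput].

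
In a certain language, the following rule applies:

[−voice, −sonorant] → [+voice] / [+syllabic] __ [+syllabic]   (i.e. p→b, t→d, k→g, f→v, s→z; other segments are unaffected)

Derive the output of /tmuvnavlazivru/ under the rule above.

No segment of /tmuvnavlazivru/ meets the structural description of the rule, so the form surfaces unchanged.

tmuvnavlazivru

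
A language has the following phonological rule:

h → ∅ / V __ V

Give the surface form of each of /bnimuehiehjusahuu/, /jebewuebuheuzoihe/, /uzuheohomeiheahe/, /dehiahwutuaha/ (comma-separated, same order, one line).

/bnimuehiehjusahuu/: /h/ occurs between vowels /e/ and /i/, so it deletes. /h/ occurs between vowels /a/ and /u/, so it deletes. → [bnimueiehjusauu].
/jebewuebuheuzoihe/: /h/ occurs between vowels /u/ and /e/, so it deletes. /h/ occurs between vowels /i/ and /e/, so it deletes. → [jebewuebueuzoie].
/uzuheohomeiheahe/: /h/ occurs between vowels /u/ and /e/, so it deletes. /h/ occurs between vowels /o/ and /o/, so it deletes. /h/ occurs between vowels /i/ and /e/, so it deletes. /h/ occurs between vowels /a/ and /e/, so it deletes. → [uzueoomeieae].
/dehiahwutuaha/: /h/ occurs between vowels /e/ and /i/, so it deletes. /h/ occurs between vowels /a/ and /a/, so it deletes. → [deiahwutuaa].

bnimueiehjusauu, jebewuebueuzoie, uzueoomeieae, deiahwutuaa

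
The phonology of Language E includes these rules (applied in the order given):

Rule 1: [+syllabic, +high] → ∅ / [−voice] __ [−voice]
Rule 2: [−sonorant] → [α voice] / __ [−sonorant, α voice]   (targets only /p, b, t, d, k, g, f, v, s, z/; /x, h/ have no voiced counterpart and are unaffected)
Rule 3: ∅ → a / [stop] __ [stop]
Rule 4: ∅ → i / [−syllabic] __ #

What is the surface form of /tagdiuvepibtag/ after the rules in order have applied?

tagadiuvepipatagi

Rule 1 (high vowel syncope): no segment meets the environment; /tagdiuvepibtag/ is unchanged.
Rule 2 (regressive voicing assimilation): /b/ precedes the voiceless obstruent /t/, so it devoices to [p] by assimilation. /tagdiuvepibtag/ → tagdiuvepiptag.
Rule 3 (stop-cluster a-epenthesis): /g/ and /d/ form a stop–stop cluster, so [a] is inserted between them. /p/ and /t/ form a stop–stop cluster, so [a] is inserted between them. /tagdiuvepiptag/ → tagadiuvepipatag.
Rule 4 (final i-epenthesis): the form ends in the consonant /g/, so [i] is inserted word-finally. /tagadiuvepipatag/ → tagadiuvepipatagi.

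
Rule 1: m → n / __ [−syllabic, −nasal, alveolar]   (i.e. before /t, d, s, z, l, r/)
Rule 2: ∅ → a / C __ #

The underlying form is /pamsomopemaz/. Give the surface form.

Rule 1 (nasal place assimilation): /m/ precedes the alveolar consonant /s/, so it assimilates in place to [n]. /pamsomopemaz/ → pansomopemaz.
Rule 2 (final a-epenthesis): the form ends in the consonant /z/, so [a] is inserted word-finally. /pansomopemaz/ → pansomopemaza.

pansomopemaza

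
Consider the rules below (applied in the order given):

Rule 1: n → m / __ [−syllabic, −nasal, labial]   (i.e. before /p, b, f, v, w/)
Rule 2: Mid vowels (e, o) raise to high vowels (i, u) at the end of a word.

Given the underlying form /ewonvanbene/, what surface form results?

ewomvambeni

Rule 1 (nasal place assimilation): /n/ precedes the labial consonant /v/, so it assimilates in place to [m]. /n/ precedes the labial consonant /b/, so it assimilates in place to [m]. /ewonvanbene/ → ewomvambene.
Rule 2 (final vowel raising): /e/ is a mid vowel in word-final position, so it raises to [i]. /ewomvambene/ → ewomvambeni.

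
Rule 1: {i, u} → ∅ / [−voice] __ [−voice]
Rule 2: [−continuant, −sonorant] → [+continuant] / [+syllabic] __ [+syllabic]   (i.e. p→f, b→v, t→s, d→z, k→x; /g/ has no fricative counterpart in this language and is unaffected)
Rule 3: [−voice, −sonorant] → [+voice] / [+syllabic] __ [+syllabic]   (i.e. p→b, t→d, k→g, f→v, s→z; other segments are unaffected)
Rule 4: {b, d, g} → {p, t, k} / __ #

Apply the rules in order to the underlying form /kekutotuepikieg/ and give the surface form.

Rule 1 (high vowel syncope): /u/ is a high vowel flanked by voiceless consonants /k/ and /t/, so it deletes. /i/ is a high vowel flanked by voiceless consonants /p/ and /k/, so it deletes. /kekutotuepikieg/ → kektotuepkieg.
Rule 2 (intervocalic spirantization): /t/ is a stop between vowels /o/ and /u/, so it spirantizes to the fricative [s]. /kektotuepkieg/ → kektosuepkieg.
Rule 3 (intervocalic voicing): /s/ is a voiceless obstruent between vowels /o/ and /u/, so it voices to [z]. /kektosuepkieg/ → kektozuepkieg.
Rule 4 (final devoicing): /g/ is a voiced stop in word-final position, so it devoices to [k]. /kektozuepkieg/ → kektozuepkiek.

kektozuepkiek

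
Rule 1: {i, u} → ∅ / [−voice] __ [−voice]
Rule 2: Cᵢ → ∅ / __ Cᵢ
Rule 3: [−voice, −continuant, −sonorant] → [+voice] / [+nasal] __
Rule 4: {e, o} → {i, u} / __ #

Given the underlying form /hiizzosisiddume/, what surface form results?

hiizosidumi

Rule 1 (high vowel syncope): /i/ is a high vowel flanked by voiceless consonants /s/ and /s/, so it deletes. /hiizzosisiddume/ → hiizzossiddume.
Rule 2 (degemination): /zz/ is a geminate; the first /z/ deletes. /ss/ is a geminate; the first /s/ deletes. /dd/ is a geminate; the first /d/ deletes. /hiizzossiddume/ → hiizosidume.
Rule 3 (post-nasal voicing): no segment meets the environment; /hiizosidume/ is unchanged.
Rule 4 (final vowel raising): /e/ is a mid vowel in word-final position, so it raises to [i]. /hiizosidume/ → hiizosidumi.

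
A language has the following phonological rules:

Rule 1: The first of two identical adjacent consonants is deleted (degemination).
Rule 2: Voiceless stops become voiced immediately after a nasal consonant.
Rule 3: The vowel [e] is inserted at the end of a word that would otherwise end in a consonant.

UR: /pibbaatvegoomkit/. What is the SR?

pibaatvegoomgite

Rule 1 (degemination): /bb/ is a geminate; the first /b/ deletes. /pibbaatvegoomkit/ → pibaatvegoomkit.
Rule 2 (post-nasal voicing): /k/ is a voiceless stop immediately after the nasal /m/, so it voices to [g]. /pibaatvegoomkit/ → pibaatvegoomgit.
Rule 3 (final e-epenthesis): the form ends in the consonant /t/, so [e] is inserted word-finally. /pibaatvegoomgit/ → pibaatvegoomgite.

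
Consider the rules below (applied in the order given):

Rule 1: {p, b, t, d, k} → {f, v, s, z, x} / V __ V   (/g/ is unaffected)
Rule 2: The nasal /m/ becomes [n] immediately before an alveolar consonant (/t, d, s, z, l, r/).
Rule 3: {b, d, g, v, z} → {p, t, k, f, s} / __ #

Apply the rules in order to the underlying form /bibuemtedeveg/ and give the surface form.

bivuentezevek

Rule 1 (intervocalic spirantization): /b/ is a stop between vowels /i/ and /u/, so it spirantizes to the fricative [v]. /d/ is a stop between vowels /e/ and /e/, so it spirantizes to the fricative [z]. /bibuemtedeveg/ → bivuemtezeveg.
Rule 2 (nasal place assimilation): /m/ precedes the alveolar consonant /t/, so it assimilates in place to [n]. /bivuemtezeveg/ → bivuentezeveg.
Rule 3 (final devoicing): /g/ is a voiced obstruent in word-final position, so it devoices to [k]. /bivuentezeveg/ → bivuentezevek.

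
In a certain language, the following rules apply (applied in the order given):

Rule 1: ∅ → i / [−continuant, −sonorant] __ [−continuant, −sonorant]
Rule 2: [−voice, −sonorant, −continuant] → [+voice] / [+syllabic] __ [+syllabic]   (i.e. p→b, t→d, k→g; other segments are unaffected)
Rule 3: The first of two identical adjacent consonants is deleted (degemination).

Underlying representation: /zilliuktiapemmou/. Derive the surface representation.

ziliugidiabemou

Rule 1 (stop-cluster i-epenthesis): /k/ and /t/ form a stop–stop cluster, so [i] is inserted between them. /zilliuktiapemmou/ → zilliukitiapemmou.
Rule 2 (intervocalic voicing): /k/ is a voiceless stop between vowels /u/ and /i/, so it voices to [g]. /t/ is a voiceless stop between vowels /i/ and /i/, so it voices to [d]. /p/ is a voiceless stop between vowels /a/ and /e/, so it voices to [b]. /zilliukitiapemmou/ → zilliugidiabemmou.
Rule 3 (degemination): /ll/ is a geminate; the first /l/ deletes. /mm/ is a geminate; the first /m/ deletes. /zilliugidiabemmou/ → ziliugidiabemou.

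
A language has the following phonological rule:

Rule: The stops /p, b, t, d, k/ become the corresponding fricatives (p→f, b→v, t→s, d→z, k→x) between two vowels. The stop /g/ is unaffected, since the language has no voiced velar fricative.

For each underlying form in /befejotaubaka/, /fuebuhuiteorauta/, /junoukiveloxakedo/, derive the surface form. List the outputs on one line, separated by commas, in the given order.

befejosauvaxa, fuevuhuiseorausa, junouxiveloxaxezo

/befejotaubaka/: /t/ is a stop between vowels /o/ and /a/, so it spirantizes to the fricative [s]. /b/ is a stop between vowels /u/ and /a/, so it spirantizes to the fricative [v]. /k/ is a stop between vowels /a/ and /a/, so it spirantizes to the fricative [x]. → [befejosauvaxa].
/fuebuhuiteorauta/: /b/ is a stop between vowels /e/ and /u/, so it spirantizes to the fricative [v]. /t/ is a stop between vowels /i/ and /e/, so it spirantizes to the fricative [s]. /t/ is a stop between vowels /u/ and /a/, so it spirantizes to the fricative [s]. → [fuevuhuiseorausa].
/junoukiveloxakedo/: /k/ is a stop between vowels /u/ and /i/, so it spirantizes to the fricative [x]. /k/ is a stop between vowels /a/ and /e/, so it spirantizes to the fricative [x]. /d/ is a stop between vowels /e/ and /o/, so it spirantizes to the fricative [z]. → [junouxiveloxaxezo].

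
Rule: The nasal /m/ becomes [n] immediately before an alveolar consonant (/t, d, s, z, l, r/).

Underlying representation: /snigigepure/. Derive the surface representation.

snigigepure

No segment of /snigigepure/ meets the structural description of the rule, so the form surfaces unchanged.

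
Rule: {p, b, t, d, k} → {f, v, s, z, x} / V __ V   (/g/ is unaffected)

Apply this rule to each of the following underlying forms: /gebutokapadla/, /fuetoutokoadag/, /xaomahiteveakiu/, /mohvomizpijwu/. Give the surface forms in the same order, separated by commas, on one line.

gevusoxafadla, fuesousoxoazag, xaomahiseveaxiu, mohvomizpijwu

/gebutokapadla/: /b/ is a stop between vowels /e/ and /u/, so it spirantizes to the fricative [v]. /t/ is a stop between vowels /u/ and /o/, so it spirantizes to the fricative [s]. /k/ is a stop between vowels /o/ and /a/, so it spirantizes to the fricative [x]. /p/ is a stop between vowels /a/ and /a/, so it spirantizes to the fricative [f]. → [gevusoxafadla].
/fuetoutokoadag/: /t/ is a stop between vowels /e/ and /o/, so it spirantizes to the fricative [s]. /t/ is a stop between vowels /u/ and /o/, so it spirantizes to the fricative [s]. /k/ is a stop between vowels /o/ and /o/, so it spirantizes to the fricative [x]. /d/ is a stop between vowels /a/ and /a/, so it spirantizes to the fricative [z]. → [fuesousoxoazag].
/xaomahiteveakiu/: /t/ is a stop between vowels /i/ and /e/, so it spirantizes to the fricative [s]. /k/ is a stop between vowels /a/ and /i/, so it spirantizes to the fricative [x]. → [xaomahiseveaxiu].
/mohvomizpijwu/: the rule's environment is not met; surfaces unchanged as [mohvomizpijwu].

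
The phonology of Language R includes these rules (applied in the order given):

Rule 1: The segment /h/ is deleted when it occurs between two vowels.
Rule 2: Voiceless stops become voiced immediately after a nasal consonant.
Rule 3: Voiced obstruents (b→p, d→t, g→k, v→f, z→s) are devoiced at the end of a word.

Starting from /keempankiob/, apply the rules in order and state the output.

Rule 1 (intervocalic h-deletion): no segment meets the environment; /keempankiob/ is unchanged.
Rule 2 (post-nasal voicing): /p/ is a voiceless stop immediately after the nasal /m/, so it voices to [b]. /k/ is a voiceless stop immediately after the nasal /n/, so it voices to [g]. /keempankiob/ → keembangiob.
Rule 3 (final devoicing): /b/ is a voiced obstruent in word-final position, so it devoices to [p]. /keembangiob/ → keembangiop.

keembangiop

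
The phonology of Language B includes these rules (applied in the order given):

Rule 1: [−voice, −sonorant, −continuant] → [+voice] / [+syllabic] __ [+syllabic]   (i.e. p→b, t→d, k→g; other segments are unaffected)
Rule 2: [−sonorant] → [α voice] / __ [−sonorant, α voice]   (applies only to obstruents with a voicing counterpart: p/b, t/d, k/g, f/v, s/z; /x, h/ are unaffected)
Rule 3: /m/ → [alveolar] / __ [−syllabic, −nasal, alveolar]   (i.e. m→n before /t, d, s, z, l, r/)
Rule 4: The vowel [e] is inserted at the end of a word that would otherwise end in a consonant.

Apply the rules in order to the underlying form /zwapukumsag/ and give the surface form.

zwabugunsage

Rule 1 (intervocalic voicing): /p/ is a voiceless stop between vowels /a/ and /u/, so it voices to [b]. /k/ is a voiceless stop between vowels /u/ and /u/, so it voices to [g]. /zwapukumsag/ → zwabugumsag.
Rule 2 (regressive voicing assimilation): no segment meets the environment; /zwabugumsag/ is unchanged.
Rule 3 (nasal place assimilation): /m/ precedes the alveolar consonant /s/, so it assimilates in place to [n]. /zwabugumsag/ → zwabugunsag.
Rule 4 (final e-epenthesis): the form ends in the consonant /g/, so [e] is inserted word-finally. /zwabugunsag/ → zwabugunsage.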